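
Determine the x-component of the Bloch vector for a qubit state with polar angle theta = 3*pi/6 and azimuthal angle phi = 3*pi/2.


theta = 1.5708, phi = 4.7124
r_x = sin(theta)*cos(phi) = 1.0000 * 0.0000
r_x = 0.0000

0.0000


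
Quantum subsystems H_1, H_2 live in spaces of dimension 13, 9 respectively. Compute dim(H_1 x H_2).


dim(H_1 x H_2) = 13 * 9
= 117

117


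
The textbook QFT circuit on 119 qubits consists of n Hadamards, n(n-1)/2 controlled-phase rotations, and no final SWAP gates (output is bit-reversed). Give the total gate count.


Hadamard gates: 119
Controlled rotations: n*(n-1)/2 = 119*118/2 = 7021
SWAP gates: 0 (omitted)
Total = 119 + 7021
= 7140

7140


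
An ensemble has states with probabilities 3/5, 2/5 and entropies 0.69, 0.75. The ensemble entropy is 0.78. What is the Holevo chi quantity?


chi = S(rho) - sum_i p_i * S(rho_i)
Weighted entropy = 3/5 * 0.69 + 2/5 * 0.75
= 0.7140
chi = 0.78 - 0.7140
= 0.0660

0.0660


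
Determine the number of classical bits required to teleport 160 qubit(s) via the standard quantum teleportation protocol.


Quantum teleportation requires 2 classical bits per qubit teleported.
160 qubit(s) -> 2 * 160 = 320 classical bits

320


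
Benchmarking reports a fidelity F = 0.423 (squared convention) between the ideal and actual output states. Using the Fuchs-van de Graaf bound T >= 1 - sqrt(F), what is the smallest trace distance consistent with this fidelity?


Fuchs-van de Graaf (squared-fidelity convention): 1 - sqrt(F) <= T <= sqrt(1 - F).
Lower bound: T >= 1 - sqrt(F)
sqrt(F) = sqrt(0.423) = 0.6504
T >= 1 - 0.6504
T >= 0.3496

0.3496


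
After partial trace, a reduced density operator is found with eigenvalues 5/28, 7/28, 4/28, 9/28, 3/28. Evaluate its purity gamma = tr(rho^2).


tr(rho^2) = sum of eigenvalues squared
= (5/28)^2 + (7/28)^2 + (4/28)^2 + (9/28)^2 + (3/28)^2
= (25 + 49 + 16 + 81 + 9) / 784
= 180/784
= 0.2296

0.2296


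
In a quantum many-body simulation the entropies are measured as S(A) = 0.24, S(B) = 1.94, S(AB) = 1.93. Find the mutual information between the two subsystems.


I(A:B) = S(A) + S(B) - S(AB)
= 0.24 + 1.94 - 1.93
= 0.2500

0.2500


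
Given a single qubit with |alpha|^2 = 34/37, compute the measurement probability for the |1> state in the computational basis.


|alpha|^2 = 34/37 = 0.9189
|beta|^2 = 1 - 34/37 = 3/37 = 0.0811
P(|1>) = |beta|^2 = 0.0811

0.0811


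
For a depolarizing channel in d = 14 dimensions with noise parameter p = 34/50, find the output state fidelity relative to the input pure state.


F = (1-p) + p/d
= (1 - 0.6800) + 0.6800/14
= 0.3200 + 0.0486
= 0.3686

0.3686


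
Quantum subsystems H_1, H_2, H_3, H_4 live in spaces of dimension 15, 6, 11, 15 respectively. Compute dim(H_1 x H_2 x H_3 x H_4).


dim(H_1 x H_2 x H_3 x H_4) = 15 * 6 * 11 * 15
= 90 * 11 * 15
= 990 * 15
= 14850

14850


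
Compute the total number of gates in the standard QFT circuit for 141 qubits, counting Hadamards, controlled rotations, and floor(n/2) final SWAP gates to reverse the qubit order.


Hadamard gates: 141
Controlled rotations: n*(n-1)/2 = 141*140/2 = 9870
SWAP gates: floor(n/2) = floor(141/2) = 70
Total = 141 + 9870 + 70
= 10081

10081


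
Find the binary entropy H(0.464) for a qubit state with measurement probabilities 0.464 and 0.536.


S = -p*log2(p) - (1-p)*log2(1-p)
p = 0.4640, 1-p = 0.5360
= -0.4640 * log2(0.4640) - 0.5360 * log2(0.5360)
= -(-0.5140) - (-0.4822)
= 0.9963

0.9963


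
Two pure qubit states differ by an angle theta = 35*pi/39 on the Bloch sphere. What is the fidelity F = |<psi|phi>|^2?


For states separated by angle theta on Bloch sphere:
F = cos^2(theta/2)
theta = 35*pi/39 = 2.8194
theta/2 = 1.4097
cos(theta/2) = 0.1604
F = 0.0257

0.0257


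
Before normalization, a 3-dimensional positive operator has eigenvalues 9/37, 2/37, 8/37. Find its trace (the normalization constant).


tr(M) = sum of eigenvalues
= 9/37 + 2/37 + 8/37
= 19/37
= 0.5135

0.5135


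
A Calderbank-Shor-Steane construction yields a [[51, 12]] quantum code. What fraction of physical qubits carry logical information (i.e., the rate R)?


Code rate R = k/n
= 12/51
= 0.2353

0.2353


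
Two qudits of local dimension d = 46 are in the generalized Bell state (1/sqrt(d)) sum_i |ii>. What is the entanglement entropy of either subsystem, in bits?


For a maximally entangled state in d x d:
S = log2(d) = log2(46)
= 5.5236

5.5236


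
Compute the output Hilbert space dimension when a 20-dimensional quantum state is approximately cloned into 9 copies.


Output space = H^(tensor 9) where dim(H) = 20
dim = 20^9
= 400 (after 2 factors)
= 8000 (after 3 factors)
= 160000 (after 4 factors)
= 3200000 (after 5 factors)
= 64000000 (after 6 factors)
= 1280000000 (after 7 factors)
= 25600000000 (after 8 factors)
= 512000000000 (after 9 factors)
= 512000000000

512000000000


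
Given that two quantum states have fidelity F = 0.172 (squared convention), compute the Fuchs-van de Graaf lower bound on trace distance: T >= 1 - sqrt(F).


Fuchs-van de Graaf (squared-fidelity convention): 1 - sqrt(F) <= T <= sqrt(1 - F).
Lower bound: T >= 1 - sqrt(F)
sqrt(F) = sqrt(0.172) = 0.4147
T >= 1 - 0.4147
T >= 0.5853

0.5853


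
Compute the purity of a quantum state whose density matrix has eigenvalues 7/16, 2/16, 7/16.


tr(rho^2) = sum of eigenvalues squared
= (7/16)^2 + (2/16)^2 + (7/16)^2
= (49 + 4 + 49) / 256
= 102/256
= 0.3984

0.3984


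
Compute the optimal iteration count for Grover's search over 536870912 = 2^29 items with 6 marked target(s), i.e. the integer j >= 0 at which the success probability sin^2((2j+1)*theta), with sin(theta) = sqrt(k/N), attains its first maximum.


After j Grover iterations the success probability is P(j) = sin^2((2j+1)*theta), where sin(theta) = sqrt(k/N).
N = 2^29 = 536870912, k = 6
sin(theta) = sqrt(k/N) = 0.0001057159917
theta = arcsin(sqrt(k/N)) = 0.0001057159919 rad
P(j) reaches its first maximum when (2j+1)*theta is as close as possible to pi/2, i.e. j = round(pi/(4*theta) - 1/2).
pi/(4*theta) - 1/2 = 7428.8222
(For comparison, the common estimate pi/4 * sqrt(N/k) = 7429.3222; the exact maximiser is used here.)
Optimal iterations = 7429

7429


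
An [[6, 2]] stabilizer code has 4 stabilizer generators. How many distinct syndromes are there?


Each stabilizer generator gives a binary (+1 or -1) measurement outcome.
With 4 independent generators:
Total syndromes = 2^4
= 16

16


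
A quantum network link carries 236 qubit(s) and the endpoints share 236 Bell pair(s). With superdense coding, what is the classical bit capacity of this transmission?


Superdense coding allows 2 classical bits per shared entangled pair.
236 pair(s) -> 2 * 236 = 472 classical bits

472


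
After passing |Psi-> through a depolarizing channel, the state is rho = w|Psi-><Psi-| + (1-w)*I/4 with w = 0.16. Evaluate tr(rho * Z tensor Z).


|Psi-> = (|01> - |10>)/sqrt(2)
For the pure Bell state, <Z_A Z_B> = -1 (Bell-state Pauli correlator).
The maximally-mixed part I/4 has tr(I/4 * P tensor P) = 0 for any traceless Pauli P.
So <Z_A Z_B>_rho = w * (-1) + (1 - w) * 0
= 0.16 * (-1)
= -0.1600

-0.1600


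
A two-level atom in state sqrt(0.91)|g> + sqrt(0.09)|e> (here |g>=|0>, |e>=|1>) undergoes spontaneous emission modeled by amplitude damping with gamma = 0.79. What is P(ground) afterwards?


For amplitude damping with parameter gamma on state sqrt(a)|0> + sqrt(b)|1>:
alpha^2 = 0.91, beta^2 = 0.09
P(|0>) = alpha^2 + gamma * beta^2
= 0.91 + 0.79 * 0.09
= 0.91 + 0.0711
= 0.9811

0.9811


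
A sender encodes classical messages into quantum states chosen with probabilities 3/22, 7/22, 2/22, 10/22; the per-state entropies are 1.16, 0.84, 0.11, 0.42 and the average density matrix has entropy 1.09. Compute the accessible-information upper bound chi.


chi = S(rho) - sum_i p_i * S(rho_i)
Weighted entropy = 3/22 * 1.16 + 7/22 * 0.84 + 2/22 * 0.11 + 10/22 * 0.42
= 0.6264
chi = 1.09 - 0.6264
= 0.4636

0.4636


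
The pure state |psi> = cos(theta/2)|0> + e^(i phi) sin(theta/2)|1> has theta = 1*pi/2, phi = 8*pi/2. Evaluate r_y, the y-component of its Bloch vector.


theta = 1.5708, phi = 12.5664
r_y = sin(theta)*sin(phi) = 1.0000 * 0.0000
r_y = 0.0000

0.0000


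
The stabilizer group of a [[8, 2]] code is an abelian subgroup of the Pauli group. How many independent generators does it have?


For an [[n,k]] stabilizer code:
Number of stabilizer generators = n - k
= 8 - 2
= 6

6


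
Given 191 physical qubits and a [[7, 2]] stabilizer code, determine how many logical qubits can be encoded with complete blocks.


Each code block uses 7 physical qubits for 2 logical qubit(s).
Number of complete blocks = floor(191 / 7) = 27
Logical qubits = 27 * 2
= 54

54


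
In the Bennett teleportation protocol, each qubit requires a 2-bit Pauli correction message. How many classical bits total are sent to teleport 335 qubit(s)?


Quantum teleportation requires 2 classical bits per qubit teleported.
335 qubit(s) -> 2 * 335 = 670 classical bits

670


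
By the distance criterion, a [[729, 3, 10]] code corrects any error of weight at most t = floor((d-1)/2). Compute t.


Code parameters: [[729, 3, 10]], distance d = 10.
Number of correctable errors = floor((d-1)/2)
= floor((10 - 1)/2)
= floor(9/2)
= 4

4


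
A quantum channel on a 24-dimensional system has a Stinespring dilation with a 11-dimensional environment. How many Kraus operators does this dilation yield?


Tracing out the environment in an orthonormal basis {|i>_E} gives Kraus operators K_i = <i|_E U |0>_E.
Number of Kraus operators = dim(H_env) = d_env
= 11

11


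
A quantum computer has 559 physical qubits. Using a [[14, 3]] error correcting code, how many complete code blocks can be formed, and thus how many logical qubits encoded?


Each code block uses 14 physical qubits for 3 logical qubit(s).
Number of complete blocks = floor(559 / 14) = 39
Logical qubits = 39 * 3
= 117

117


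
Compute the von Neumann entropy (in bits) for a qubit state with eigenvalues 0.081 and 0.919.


S = -p*log2(p) - (1-p)*log2(1-p)
p = 0.0810, 1-p = 0.9190
= -0.0810 * log2(0.0810) - 0.9190 * log2(0.9190)
= -(-0.2937) - (-0.1120)
= 0.4057

0.4057


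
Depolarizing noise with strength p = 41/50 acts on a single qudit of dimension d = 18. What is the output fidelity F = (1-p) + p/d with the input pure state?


F = (1-p) + p/d
= (1 - 0.8200) + 0.8200/18
= 0.1800 + 0.0456
= 0.2256

0.2256


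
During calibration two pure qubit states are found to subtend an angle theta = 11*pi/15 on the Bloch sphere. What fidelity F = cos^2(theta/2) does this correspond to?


For states separated by angle theta on Bloch sphere:
F = cos^2(theta/2)
theta = 11*pi/15 = 2.3038
theta/2 = 1.1519
cos(theta/2) = 0.4067
F = 0.1654

0.1654


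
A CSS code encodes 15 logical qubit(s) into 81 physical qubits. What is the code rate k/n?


Code rate R = k/n
= 15/81
= 0.1852

0.1852


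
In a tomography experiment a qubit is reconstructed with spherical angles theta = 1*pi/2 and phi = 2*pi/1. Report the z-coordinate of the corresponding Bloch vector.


theta = 1.5708, phi = 6.2832
r_z = cos(theta) = 0.0000

0.0000


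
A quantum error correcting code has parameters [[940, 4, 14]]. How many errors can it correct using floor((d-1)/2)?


Code parameters: [[940, 4, 14]], distance d = 14.
Number of correctable errors = floor((d-1)/2)
= floor((14 - 1)/2)
= floor(13/2)
= 6

6


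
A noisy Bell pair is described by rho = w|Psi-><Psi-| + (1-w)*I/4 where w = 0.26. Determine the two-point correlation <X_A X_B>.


|Psi-> = (|01> - |10>)/sqrt(2)
For the pure Bell state, <X_A X_B> = -1 (Bell-state Pauli correlator).
The maximally-mixed part I/4 has tr(I/4 * P tensor P) = 0 for any traceless Pauli P.
So <X_A X_B>_rho = w * (-1) + (1 - w) * 0
= 0.26 * (-1)
= -0.2600

-0.2600


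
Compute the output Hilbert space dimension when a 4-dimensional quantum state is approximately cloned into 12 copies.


Output space = H^(tensor 12) where dim(H) = 4
dim = 4^12
= 16 (after 2 factors)
= 64 (after 3 factors)
= 256 (after 4 factors)
= 1024 (after 5 factors)
= 4096 (after 6 factors)
= 16384 (after 7 factors)
= 65536 (after 8 factors)
= 262144 (after 9 factors)
= 1048576 (after 10 factors)
= 4194304 (after 11 factors)
= 16777216 (after 12 factors)
= 16777216

16777216


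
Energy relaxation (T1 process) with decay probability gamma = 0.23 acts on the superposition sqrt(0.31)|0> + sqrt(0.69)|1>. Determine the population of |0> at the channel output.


For amplitude damping with parameter gamma on state sqrt(a)|0> + sqrt(b)|1>:
alpha^2 = 0.31, beta^2 = 0.69
P(|0>) = alpha^2 + gamma * beta^2
= 0.31 + 0.23 * 0.69
= 0.31 + 0.1587
= 0.4687

0.4687


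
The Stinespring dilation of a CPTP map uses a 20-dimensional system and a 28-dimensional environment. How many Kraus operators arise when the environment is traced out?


Tracing out the environment in an orthonormal basis {|i>_E} gives Kraus operators K_i = <i|_E U |0>_E.
Number of Kraus operators = dim(H_env) = d_env
= 28

28


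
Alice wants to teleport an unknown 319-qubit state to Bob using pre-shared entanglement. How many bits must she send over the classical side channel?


Quantum teleportation requires 2 classical bits per qubit teleported.
319 qubit(s) -> 2 * 319 = 638 classical bits

638


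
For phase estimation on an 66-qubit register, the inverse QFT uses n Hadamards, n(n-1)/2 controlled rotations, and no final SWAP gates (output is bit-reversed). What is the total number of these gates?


Hadamard gates: 66
Controlled rotations: n*(n-1)/2 = 66*65/2 = 2145
SWAP gates: 0 (omitted)
Total = 66 + 2145
= 2211

2211


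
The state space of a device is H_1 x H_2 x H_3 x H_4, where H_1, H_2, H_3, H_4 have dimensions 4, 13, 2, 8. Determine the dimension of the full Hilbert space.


dim(H_1 x H_2 x H_3 x H_4) = 4 * 13 * 2 * 8
= 52 * 2 * 8
= 104 * 8
= 832

832


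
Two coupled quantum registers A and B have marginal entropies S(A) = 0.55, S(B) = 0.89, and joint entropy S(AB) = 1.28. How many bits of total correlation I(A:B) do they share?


I(A:B) = S(A) + S(B) - S(AB)
= 0.55 + 0.89 - 1.28
= 0.1600

0.1600


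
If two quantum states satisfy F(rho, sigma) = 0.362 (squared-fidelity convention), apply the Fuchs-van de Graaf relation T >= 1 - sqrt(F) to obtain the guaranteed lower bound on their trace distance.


Fuchs-van de Graaf (squared-fidelity convention): 1 - sqrt(F) <= T <= sqrt(1 - F).
Lower bound: T >= 1 - sqrt(F)
sqrt(F) = sqrt(0.362) = 0.6017
T >= 1 - 0.6017
T >= 0.3983

0.3983


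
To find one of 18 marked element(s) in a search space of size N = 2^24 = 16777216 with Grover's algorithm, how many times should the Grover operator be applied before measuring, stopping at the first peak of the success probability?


After j Grover iterations the success probability is P(j) = sin^2((2j+1)*theta), where sin(theta) = sqrt(k/N).
N = 2^24 = 16777216, k = 18
sin(theta) = sqrt(k/N) = 0.001035800949
theta = arcsin(sqrt(k/N)) = 0.001035801134 rad
P(j) reaches its first maximum when (2j+1)*theta is as close as possible to pi/2, i.e. j = round(pi/(4*theta) - 1/2).
pi/(4*theta) - 1/2 = 757.7519
(For comparison, the common estimate pi/4 * sqrt(N/k) = 758.2520; the exact maximiser is used here.)
Optimal iterations = 758

758


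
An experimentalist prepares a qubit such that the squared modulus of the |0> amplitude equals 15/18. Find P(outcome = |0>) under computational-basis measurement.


|alpha|^2 = 15/18 = 0.8333
|beta|^2 = 1 - 15/18 = 3/18 = 0.1667
P(|0>) = |alpha|^2 = 0.8333

0.8333


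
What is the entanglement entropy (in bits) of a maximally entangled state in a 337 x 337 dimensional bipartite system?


For a maximally entangled state in d x d:
S = log2(d) = log2(337)
= 8.3966

8.3966


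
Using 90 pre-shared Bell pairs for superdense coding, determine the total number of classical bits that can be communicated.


Superdense coding allows 2 classical bits per shared entangled pair.
90 pair(s) -> 2 * 90 = 180 classical bits

180


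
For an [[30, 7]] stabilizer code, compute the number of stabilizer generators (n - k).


For an [[n,k]] stabilizer code:
Number of stabilizer generators = n - k
= 30 - 7
= 23

23


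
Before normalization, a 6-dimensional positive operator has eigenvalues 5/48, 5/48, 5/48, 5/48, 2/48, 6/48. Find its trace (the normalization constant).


tr(M) = sum of eigenvalues
= 5/48 + 5/48 + 5/48 + 5/48 + 2/48 + 6/48
= 28/48
= 0.5833

0.5833


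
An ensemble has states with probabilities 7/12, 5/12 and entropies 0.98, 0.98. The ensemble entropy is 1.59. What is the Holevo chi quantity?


chi = S(rho) - sum_i p_i * S(rho_i)
Weighted entropy = 7/12 * 0.98 + 5/12 * 0.98
= 0.9800
chi = 1.59 - 0.9800
= 0.6100

0.6100


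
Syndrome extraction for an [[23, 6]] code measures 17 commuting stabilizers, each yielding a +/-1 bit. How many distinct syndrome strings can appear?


Each stabilizer generator gives a binary (+1 or -1) measurement outcome.
With 17 independent generators:
Total syndromes = 2^17
= 131072

131072


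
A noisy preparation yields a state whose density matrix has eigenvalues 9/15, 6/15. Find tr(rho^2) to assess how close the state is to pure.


tr(rho^2) = sum of eigenvalues squared
= (9/15)^2 + (6/15)^2
= (81 + 36) / 225
= 117/225
= 0.5200

0.5200


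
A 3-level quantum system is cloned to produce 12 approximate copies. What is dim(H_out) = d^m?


Output space = H^(tensor 12) where dim(H) = 3
dim = 3^12
= 9 (after 2 factors)
= 27 (after 3 factors)
= 81 (after 4 factors)
= 243 (after 5 factors)
= 729 (after 6 factors)
= 2187 (after 7 factors)
= 6561 (after 8 factors)
= 19683 (after 9 factors)
= 59049 (after 10 factors)
= 177147 (after 11 factors)
= 531441 (after 12 factors)
= 531441

531441


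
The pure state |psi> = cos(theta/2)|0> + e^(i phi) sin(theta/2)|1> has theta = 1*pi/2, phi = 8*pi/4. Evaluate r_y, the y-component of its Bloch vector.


theta = 1.5708, phi = 6.2832
r_y = sin(theta)*sin(phi) = 1.0000 * 0.0000
r_y = 0.0000

0.0000


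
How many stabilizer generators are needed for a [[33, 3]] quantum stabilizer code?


For an [[n,k]] stabilizer code:
Number of stabilizer generators = n - k
= 33 - 3
= 30

30


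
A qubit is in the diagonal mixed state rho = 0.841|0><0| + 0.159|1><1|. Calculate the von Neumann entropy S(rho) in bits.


S = -p*log2(p) - (1-p)*log2(1-p)
p = 0.8410, 1-p = 0.1590
= -0.8410 * log2(0.8410) - 0.1590 * log2(0.1590)
= -(-0.2101) - (-0.4218)
= 0.6319

0.6319


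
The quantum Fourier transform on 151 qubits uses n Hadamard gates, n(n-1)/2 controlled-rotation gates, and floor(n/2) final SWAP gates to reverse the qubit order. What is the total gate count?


Hadamard gates: 151
Controlled rotations: n*(n-1)/2 = 151*150/2 = 11325
SWAP gates: floor(n/2) = floor(151/2) = 75
Total = 151 + 11325 + 75
= 11551

11551


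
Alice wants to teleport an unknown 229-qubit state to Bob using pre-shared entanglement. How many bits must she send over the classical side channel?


Quantum teleportation requires 2 classical bits per qubit teleported.
229 qubit(s) -> 2 * 229 = 458 classical bits

458


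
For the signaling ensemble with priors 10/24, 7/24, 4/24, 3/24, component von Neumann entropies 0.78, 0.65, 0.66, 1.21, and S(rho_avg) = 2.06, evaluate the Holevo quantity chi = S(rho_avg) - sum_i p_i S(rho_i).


chi = S(rho) - sum_i p_i * S(rho_i)
Weighted entropy = 10/24 * 0.78 + 7/24 * 0.65 + 4/24 * 0.66 + 3/24 * 1.21
= 0.7758
chi = 2.06 - 0.7758
= 1.2842

1.2842


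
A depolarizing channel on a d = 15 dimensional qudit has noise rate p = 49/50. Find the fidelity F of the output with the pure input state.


F = (1-p) + p/d
= (1 - 0.9800) + 0.9800/15
= 0.0200 + 0.0653
= 0.0853

0.0853


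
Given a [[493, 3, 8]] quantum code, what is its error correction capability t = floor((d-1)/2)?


Code parameters: [[493, 3, 8]], distance d = 8.
Number of correctable errors = floor((d-1)/2)
= floor((8 - 1)/2)
= floor(7/2)
= 3

3


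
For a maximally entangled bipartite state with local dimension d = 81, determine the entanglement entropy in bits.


For a maximally entangled state in d x d:
S = log2(d) = log2(81)
= 6.3399

6.3399


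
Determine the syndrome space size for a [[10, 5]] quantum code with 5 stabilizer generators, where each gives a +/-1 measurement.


Each stabilizer generator gives a binary (+1 or -1) measurement outcome.
With 5 independent generators:
Total syndromes = 2^5
= 32

32


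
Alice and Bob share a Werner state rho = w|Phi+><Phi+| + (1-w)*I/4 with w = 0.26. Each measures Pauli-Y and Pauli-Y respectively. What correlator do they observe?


|Phi+> = (|00> + |11>)/sqrt(2)
For the pure Bell state, <Y_A Y_B> = -1 (Bell-state Pauli correlator).
The maximally-mixed part I/4 has tr(I/4 * P tensor P) = 0 for any traceless Pauli P.
So <Y_A Y_B>_rho = w * (-1) + (1 - w) * 0
= 0.26 * (-1)
= -0.2600

-0.2600


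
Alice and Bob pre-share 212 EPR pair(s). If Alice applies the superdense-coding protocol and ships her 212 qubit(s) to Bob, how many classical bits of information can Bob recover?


Superdense coding allows 2 classical bits per shared entangled pair.
212 pair(s) -> 2 * 212 = 424 classical bits

424


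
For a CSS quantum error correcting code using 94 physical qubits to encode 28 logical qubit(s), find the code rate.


Code rate R = k/n
= 28/94
= 0.2979

0.2979


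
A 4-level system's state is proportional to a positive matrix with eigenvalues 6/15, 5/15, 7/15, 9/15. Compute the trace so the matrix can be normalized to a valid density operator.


tr(M) = sum of eigenvalues
= 6/15 + 5/15 + 7/15 + 9/15
= 27/15
= 1.8000

1.8000


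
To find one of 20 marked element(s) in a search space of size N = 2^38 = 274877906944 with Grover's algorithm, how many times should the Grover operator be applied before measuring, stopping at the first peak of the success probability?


After j Grover iterations the success probability is P(j) = sin^2((2j+1)*theta), where sin(theta) = sqrt(k/N).
N = 2^38 = 274877906944, k = 20
sin(theta) = sqrt(k/N) = 8.5299224e-06
theta = arcsin(sqrt(k/N)) = 8.5299224e-06 rad
P(j) reaches its first maximum when (2j+1)*theta is as close as possible to pi/2, i.e. j = round(pi/(4*theta) - 1/2).
pi/(4*theta) - 1/2 = 92075.1516
(For comparison, the common estimate pi/4 * sqrt(N/k) = 92075.6516; the exact maximiser is used here.)
Optimal iterations = 92075

92075


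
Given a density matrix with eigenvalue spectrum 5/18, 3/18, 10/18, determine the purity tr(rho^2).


tr(rho^2) = sum of eigenvalues squared
= (5/18)^2 + (3/18)^2 + (10/18)^2
= (25 + 9 + 100) / 324
= 134/324
= 0.4136

0.4136


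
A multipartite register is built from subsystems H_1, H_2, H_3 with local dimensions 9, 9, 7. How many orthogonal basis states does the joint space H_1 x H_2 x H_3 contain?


dim(H_1 x H_2 x H_3) = 9 * 9 * 7
= 81 * 7
= 567

567


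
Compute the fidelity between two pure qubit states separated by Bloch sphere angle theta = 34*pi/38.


For states separated by angle theta on Bloch sphere:
F = cos^2(theta/2)
theta = 34*pi/38 = 2.8109
theta/2 = 1.4054
cos(theta/2) = 0.1646
F = 0.0271

0.0271


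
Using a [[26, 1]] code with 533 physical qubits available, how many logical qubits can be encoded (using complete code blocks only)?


Each code block uses 26 physical qubits for 1 logical qubit(s).
Number of complete blocks = floor(533 / 26) = 20
Logical qubits = 20 * 1
= 20

20


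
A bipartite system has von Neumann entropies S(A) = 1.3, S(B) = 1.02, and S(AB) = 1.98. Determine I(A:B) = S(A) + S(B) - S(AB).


I(A:B) = S(A) + S(B) - S(AB)
= 1.3 + 1.02 - 1.98
= 0.3400

0.3400


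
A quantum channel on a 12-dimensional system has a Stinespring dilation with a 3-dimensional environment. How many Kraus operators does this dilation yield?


Tracing out the environment in an orthonormal basis {|i>_E} gives Kraus operators K_i = <i|_E U |0>_E.
Number of Kraus operators = dim(H_env) = d_env
= 3

3


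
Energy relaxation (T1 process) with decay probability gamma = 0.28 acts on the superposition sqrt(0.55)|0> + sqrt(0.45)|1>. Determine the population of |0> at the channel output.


For amplitude damping with parameter gamma on state sqrt(a)|0> + sqrt(b)|1>:
alpha^2 = 0.55, beta^2 = 0.45
P(|0>) = alpha^2 + gamma * beta^2
= 0.55 + 0.28 * 0.45
= 0.55 + 0.1260
= 0.6760

0.6760


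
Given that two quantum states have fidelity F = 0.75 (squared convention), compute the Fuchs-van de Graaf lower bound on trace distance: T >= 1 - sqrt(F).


Fuchs-van de Graaf (squared-fidelity convention): 1 - sqrt(F) <= T <= sqrt(1 - F).
Lower bound: T >= 1 - sqrt(F)
sqrt(F) = sqrt(0.75) = 0.8660
T >= 1 - 0.8660
T >= 0.1340

0.1340


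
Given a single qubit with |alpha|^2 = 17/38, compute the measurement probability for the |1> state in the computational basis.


|alpha|^2 = 17/38 = 0.4474
|beta|^2 = 1 - 17/38 = 21/38 = 0.5526
P(|1>) = |beta|^2 = 0.5526

0.5526


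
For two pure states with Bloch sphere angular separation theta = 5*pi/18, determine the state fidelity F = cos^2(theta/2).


For states separated by angle theta on Bloch sphere:
F = cos^2(theta/2)
theta = 5*pi/18 = 0.8727
theta/2 = 0.4363
cos(theta/2) = 0.9063
F = 0.8214

0.8214


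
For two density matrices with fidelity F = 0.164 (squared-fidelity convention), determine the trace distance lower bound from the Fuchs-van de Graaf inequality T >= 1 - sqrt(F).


Fuchs-van de Graaf (squared-fidelity convention): 1 - sqrt(F) <= T <= sqrt(1 - F).
Lower bound: T >= 1 - sqrt(F)
sqrt(F) = sqrt(0.164) = 0.4050
T >= 1 - 0.4050
T >= 0.5950

0.5950


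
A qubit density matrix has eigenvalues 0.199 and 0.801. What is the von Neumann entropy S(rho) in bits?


S = -p*log2(p) - (1-p)*log2(1-p)
p = 0.1990, 1-p = 0.8010
= -0.1990 * log2(0.1990) - 0.8010 * log2(0.8010)
= -(-0.4635) - (-0.2564)
= 0.7199

0.7199


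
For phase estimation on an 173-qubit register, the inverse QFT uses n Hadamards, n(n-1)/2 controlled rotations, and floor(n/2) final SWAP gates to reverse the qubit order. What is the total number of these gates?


Hadamard gates: 173
Controlled rotations: n*(n-1)/2 = 173*172/2 = 14878
SWAP gates: floor(n/2) = floor(173/2) = 86
Total = 173 + 14878 + 86
= 15137

15137


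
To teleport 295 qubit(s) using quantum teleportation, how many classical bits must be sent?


Quantum teleportation requires 2 classical bits per qubit teleported.
295 qubit(s) -> 2 * 295 = 590 classical bits

590


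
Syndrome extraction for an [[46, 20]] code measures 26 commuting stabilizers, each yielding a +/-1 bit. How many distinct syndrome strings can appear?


Each stabilizer generator gives a binary (+1 or -1) measurement outcome.
With 26 independent generators:
Total syndromes = 2^26
= 67108864

67108864


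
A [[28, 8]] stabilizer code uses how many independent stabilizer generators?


For an [[n,k]] stabilizer code:
Number of stabilizer generators = n - k
= 28 - 8
= 20

20


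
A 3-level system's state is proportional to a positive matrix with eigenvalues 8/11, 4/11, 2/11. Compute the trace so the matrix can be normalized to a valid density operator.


tr(M) = sum of eigenvalues
= 8/11 + 4/11 + 2/11
= 14/11
= 1.2727

1.2727


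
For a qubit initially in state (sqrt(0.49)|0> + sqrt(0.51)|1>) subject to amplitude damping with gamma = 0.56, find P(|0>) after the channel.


For amplitude damping with parameter gamma on state sqrt(a)|0> + sqrt(b)|1>:
alpha^2 = 0.49, beta^2 = 0.51
P(|0>) = alpha^2 + gamma * beta^2
= 0.49 + 0.56 * 0.51
= 0.49 + 0.2856
= 0.7756

0.7756


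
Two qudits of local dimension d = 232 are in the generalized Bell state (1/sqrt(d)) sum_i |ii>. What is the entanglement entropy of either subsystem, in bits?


For a maximally entangled state in d x d:
S = log2(d) = log2(232)
= 7.8580

7.8580


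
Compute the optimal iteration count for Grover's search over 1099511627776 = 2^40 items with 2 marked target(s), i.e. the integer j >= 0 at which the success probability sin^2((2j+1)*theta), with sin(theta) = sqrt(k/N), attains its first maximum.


After j Grover iterations the success probability is P(j) = sin^2((2j+1)*theta), where sin(theta) = sqrt(k/N).
N = 2^40 = 1099511627776, k = 2
sin(theta) = sqrt(k/N) = 1.348699152e-06
theta = arcsin(sqrt(k/N)) = 1.348699152e-06 rad
P(j) reaches its first maximum when (2j+1)*theta is as close as possible to pi/2, i.e. j = round(pi/(4*theta) - 1/2).
pi/(4*theta) - 1/2 = 582337.0525
(For comparison, the common estimate pi/4 * sqrt(N/k) = 582337.5525; the exact maximiser is used here.)
Optimal iterations = 582337

582337


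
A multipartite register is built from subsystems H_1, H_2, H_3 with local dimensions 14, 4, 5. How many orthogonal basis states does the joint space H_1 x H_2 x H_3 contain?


dim(H_1 x H_2 x H_3) = 14 * 4 * 5
= 56 * 5
= 280

280


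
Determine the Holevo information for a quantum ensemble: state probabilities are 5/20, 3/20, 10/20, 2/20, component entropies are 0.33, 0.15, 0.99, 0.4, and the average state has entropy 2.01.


chi = S(rho) - sum_i p_i * S(rho_i)
Weighted entropy = 5/20 * 0.33 + 3/20 * 0.15 + 10/20 * 0.99 + 2/20 * 0.4
= 0.6400
chi = 2.01 - 0.6400
= 1.3700

1.3700


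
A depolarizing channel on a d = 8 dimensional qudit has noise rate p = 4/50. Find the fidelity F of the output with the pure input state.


F = (1-p) + p/d
= (1 - 0.0800) + 0.0800/8
= 0.9200 + 0.0100
= 0.9300

0.9300


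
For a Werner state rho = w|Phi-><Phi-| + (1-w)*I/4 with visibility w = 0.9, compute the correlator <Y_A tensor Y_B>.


|Phi-> = (|00> - |11>)/sqrt(2)
For the pure Bell state, <Y_A Y_B> = +1 (Bell-state Pauli correlator).
The maximally-mixed part I/4 has tr(I/4 * P tensor P) = 0 for any traceless Pauli P.
So <Y_A Y_B>_rho = w * (+1) + (1 - w) * 0
= 0.9 * (+1)
= 0.9000

0.9000


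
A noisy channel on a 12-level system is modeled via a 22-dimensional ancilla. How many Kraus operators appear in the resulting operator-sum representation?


Tracing out the environment in an orthonormal basis {|i>_E} gives Kraus operators K_i = <i|_E U |0>_E.
Number of Kraus operators = dim(H_env) = d_env
= 22

22


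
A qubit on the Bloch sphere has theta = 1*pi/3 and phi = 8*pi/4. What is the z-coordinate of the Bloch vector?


theta = 1.0472, phi = 6.2832
r_z = cos(theta) = 0.5000

0.5000


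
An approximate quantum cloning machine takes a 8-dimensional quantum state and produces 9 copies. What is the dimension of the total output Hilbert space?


Output space = H^(tensor 9) where dim(H) = 8
dim = 8^9
= 64 (after 2 factors)
= 512 (after 3 factors)
= 4096 (after 4 factors)
= 32768 (after 5 factors)
= 262144 (after 6 factors)
= 2097152 (after 7 factors)
= 16777216 (after 8 factors)
= 134217728 (after 9 factors)
= 134217728

134217728


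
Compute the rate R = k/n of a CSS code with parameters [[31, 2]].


Code rate R = k/n
= 2/31
= 0.0645

0.0645


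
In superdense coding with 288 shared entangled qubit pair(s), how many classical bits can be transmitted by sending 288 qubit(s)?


Superdense coding allows 2 classical bits per shared entangled pair.
288 pair(s) -> 2 * 288 = 576 classical bits

576


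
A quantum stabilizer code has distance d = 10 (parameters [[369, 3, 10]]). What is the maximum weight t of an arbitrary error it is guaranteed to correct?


Code parameters: [[369, 3, 10]], distance d = 10.
Number of correctable errors = floor((d-1)/2)
= floor((10 - 1)/2)
= floor(9/2)
= 4

4


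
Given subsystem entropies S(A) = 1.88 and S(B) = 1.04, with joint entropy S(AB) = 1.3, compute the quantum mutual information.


I(A:B) = S(A) + S(B) - S(AB)
= 1.88 + 1.04 - 1.3
= 1.6200

1.6200


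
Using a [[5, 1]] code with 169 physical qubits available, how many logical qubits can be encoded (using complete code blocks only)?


Each code block uses 5 physical qubits for 1 logical qubit(s).
Number of complete blocks = floor(169 / 5) = 33
Logical qubits = 33 * 1
= 33

33


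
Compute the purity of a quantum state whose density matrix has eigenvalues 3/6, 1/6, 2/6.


tr(rho^2) = sum of eigenvalues squared
= (3/6)^2 + (1/6)^2 + (2/6)^2
= (9 + 1 + 4) / 36
= 14/36
= 0.3889

0.3889


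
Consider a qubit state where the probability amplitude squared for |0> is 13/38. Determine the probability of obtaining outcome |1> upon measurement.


|alpha|^2 = 13/38 = 0.3421
|beta|^2 = 1 - 13/38 = 25/38 = 0.6579
P(|1>) = |beta|^2 = 0.6579

0.6579


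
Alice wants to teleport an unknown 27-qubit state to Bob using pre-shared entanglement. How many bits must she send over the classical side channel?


Quantum teleportation requires 2 classical bits per qubit teleported.
27 qubit(s) -> 2 * 27 = 54 classical bits

54


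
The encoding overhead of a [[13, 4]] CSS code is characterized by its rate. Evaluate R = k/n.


Code rate R = k/n
= 4/13
= 0.3077

0.3077


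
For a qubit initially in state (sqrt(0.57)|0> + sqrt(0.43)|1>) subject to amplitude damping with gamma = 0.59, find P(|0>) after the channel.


For amplitude damping with parameter gamma on state sqrt(a)|0> + sqrt(b)|1>:
alpha^2 = 0.57, beta^2 = 0.43
P(|0>) = alpha^2 + gamma * beta^2
= 0.57 + 0.59 * 0.43
= 0.57 + 0.2537
= 0.8237

0.8237


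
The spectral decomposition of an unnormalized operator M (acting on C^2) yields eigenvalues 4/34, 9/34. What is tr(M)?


tr(M) = sum of eigenvalues
= 4/34 + 9/34
= 13/34
= 0.3824

0.3824


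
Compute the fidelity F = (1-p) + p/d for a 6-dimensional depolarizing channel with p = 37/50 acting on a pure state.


F = (1-p) + p/d
= (1 - 0.7400) + 0.7400/6
= 0.2600 + 0.1233
= 0.3833

0.3833


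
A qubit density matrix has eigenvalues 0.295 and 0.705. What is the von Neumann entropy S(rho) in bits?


S = -p*log2(p) - (1-p)*log2(1-p)
p = 0.2950, 1-p = 0.7050
= -0.2950 * log2(0.2950) - 0.7050 * log2(0.7050)
= -(-0.5196) - (-0.3555)
= 0.8751

0.8751


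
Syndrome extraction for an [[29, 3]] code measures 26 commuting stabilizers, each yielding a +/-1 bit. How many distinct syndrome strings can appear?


Each stabilizer generator gives a binary (+1 or -1) measurement outcome.
With 26 independent generators:
Total syndromes = 2^26
= 67108864

67108864


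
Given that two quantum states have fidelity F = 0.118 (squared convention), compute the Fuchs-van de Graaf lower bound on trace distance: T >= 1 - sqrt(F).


Fuchs-van de Graaf (squared-fidelity convention): 1 - sqrt(F) <= T <= sqrt(1 - F).
Lower bound: T >= 1 - sqrt(F)
sqrt(F) = sqrt(0.118) = 0.3435
T >= 1 - 0.3435
T >= 0.6565

0.6565


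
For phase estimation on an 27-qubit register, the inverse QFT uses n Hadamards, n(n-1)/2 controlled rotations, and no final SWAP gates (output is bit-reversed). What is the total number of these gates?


Hadamard gates: 27
Controlled rotations: n*(n-1)/2 = 27*26/2 = 351
SWAP gates: 0 (omitted)
Total = 27 + 351
= 378

378


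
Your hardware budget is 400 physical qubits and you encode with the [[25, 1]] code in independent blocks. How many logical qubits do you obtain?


Each code block uses 25 physical qubits for 1 logical qubit(s).
Number of complete blocks = floor(400 / 25) = 16
Logical qubits = 16 * 1
= 16

16


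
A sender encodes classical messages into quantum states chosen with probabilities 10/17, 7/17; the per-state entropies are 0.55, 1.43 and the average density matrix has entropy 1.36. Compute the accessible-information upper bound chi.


chi = S(rho) - sum_i p_i * S(rho_i)
Weighted entropy = 10/17 * 0.55 + 7/17 * 1.43
= 0.9124
chi = 1.36 - 0.9124
= 0.4476

0.4476


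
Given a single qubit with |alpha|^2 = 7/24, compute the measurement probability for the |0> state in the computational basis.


|alpha|^2 = 7/24 = 0.2917
|beta|^2 = 1 - 7/24 = 17/24 = 0.7083
P(|0>) = |alpha|^2 = 0.2917

0.2917


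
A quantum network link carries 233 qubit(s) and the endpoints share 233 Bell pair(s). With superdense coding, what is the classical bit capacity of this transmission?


Superdense coding allows 2 classical bits per shared entangled pair.
233 pair(s) -> 2 * 233 = 466 classical bits

466


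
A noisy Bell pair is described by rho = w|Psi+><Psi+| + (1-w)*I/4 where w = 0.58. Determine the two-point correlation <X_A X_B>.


|Psi+> = (|01> + |10>)/sqrt(2)
For the pure Bell state, <X_A X_B> = +1 (Bell-state Pauli correlator).
The maximally-mixed part I/4 has tr(I/4 * P tensor P) = 0 for any traceless Pauli P.
So <X_A X_B>_rho = w * (+1) + (1 - w) * 0
= 0.58 * (+1)
= 0.5800

0.5800


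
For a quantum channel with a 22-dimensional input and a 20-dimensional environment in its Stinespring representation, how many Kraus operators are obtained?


Tracing out the environment in an orthonormal basis {|i>_E} gives Kraus operators K_i = <i|_E U |0>_E.
Number of Kraus operators = dim(H_env) = d_env
= 20

20


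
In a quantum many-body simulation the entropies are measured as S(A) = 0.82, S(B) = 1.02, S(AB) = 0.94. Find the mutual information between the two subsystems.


I(A:B) = S(A) + S(B) - S(AB)
= 0.82 + 1.02 - 0.94
= 0.9000

0.9000


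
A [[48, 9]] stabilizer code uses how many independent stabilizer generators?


For an [[n,k]] stabilizer code:
Number of stabilizer generators = n - k
= 48 - 9
= 39

39


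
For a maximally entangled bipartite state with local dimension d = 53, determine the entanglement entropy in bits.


For a maximally entangled state in d x d:
S = log2(d) = log2(53)
= 5.7279

5.7279


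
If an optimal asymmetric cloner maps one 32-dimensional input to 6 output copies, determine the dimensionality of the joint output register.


Output space = H^(tensor 6) where dim(H) = 32
dim = 32^6
= 1024 (after 2 factors)
= 32768 (after 3 factors)
= 1048576 (after 4 factors)
= 33554432 (after 5 factors)
= 1073741824 (after 6 factors)
= 1073741824

1073741824


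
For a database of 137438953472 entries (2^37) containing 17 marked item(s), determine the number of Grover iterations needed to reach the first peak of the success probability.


After j Grover iterations the success probability is P(j) = sin^2((2j+1)*theta), where sin(theta) = sqrt(k/N).
N = 2^37 = 137438953472, k = 17
sin(theta) = sqrt(k/N) = 1.112165812e-05
theta = arcsin(sqrt(k/N)) = 1.112165812e-05 rad
P(j) reaches its first maximum when (2j+1)*theta is as close as possible to pi/2, i.e. j = round(pi/(4*theta) - 1/2).
pi/(4*theta) - 1/2 = 70618.3011
(For comparison, the common estimate pi/4 * sqrt(N/k) = 70618.8011; the exact maximiser is used here.)
Optimal iterations = 70618

70618


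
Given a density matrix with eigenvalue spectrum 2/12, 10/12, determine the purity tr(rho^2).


tr(rho^2) = sum of eigenvalues squared
= (2/12)^2 + (10/12)^2
= (4 + 100) / 144
= 104/144
= 0.7222

0.7222


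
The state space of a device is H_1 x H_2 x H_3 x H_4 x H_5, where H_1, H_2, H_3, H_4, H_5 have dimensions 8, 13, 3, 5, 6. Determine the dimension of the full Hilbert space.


dim(H_1 x H_2 x H_3 x H_4 x H_5) = 8 * 13 * 3 * 5 * 6
= 104 * 3 * 5 * 6
= 312 * 5 * 6
= 1560 * 6
= 9360

9360


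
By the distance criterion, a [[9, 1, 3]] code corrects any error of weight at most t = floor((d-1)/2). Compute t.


Code parameters: [[9, 1, 3]], distance d = 3.
Number of correctable errors = floor((d-1)/2)
= floor((3 - 1)/2)
= floor(2/2)
= 1

1


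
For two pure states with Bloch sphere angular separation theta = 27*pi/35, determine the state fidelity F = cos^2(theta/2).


For states separated by angle theta on Bloch sphere:
F = cos^2(theta/2)
theta = 27*pi/35 = 2.4235
theta/2 = 1.2118
cos(theta/2) = 0.3514
F = 0.1235

0.1235


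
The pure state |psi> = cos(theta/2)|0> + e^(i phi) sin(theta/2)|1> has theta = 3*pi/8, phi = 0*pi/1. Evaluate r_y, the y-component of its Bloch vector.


theta = 1.1781, phi = 0.0000
r_y = sin(theta)*sin(phi) = 0.9239 * 0.0000
r_y = 0.0000

0.0000
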